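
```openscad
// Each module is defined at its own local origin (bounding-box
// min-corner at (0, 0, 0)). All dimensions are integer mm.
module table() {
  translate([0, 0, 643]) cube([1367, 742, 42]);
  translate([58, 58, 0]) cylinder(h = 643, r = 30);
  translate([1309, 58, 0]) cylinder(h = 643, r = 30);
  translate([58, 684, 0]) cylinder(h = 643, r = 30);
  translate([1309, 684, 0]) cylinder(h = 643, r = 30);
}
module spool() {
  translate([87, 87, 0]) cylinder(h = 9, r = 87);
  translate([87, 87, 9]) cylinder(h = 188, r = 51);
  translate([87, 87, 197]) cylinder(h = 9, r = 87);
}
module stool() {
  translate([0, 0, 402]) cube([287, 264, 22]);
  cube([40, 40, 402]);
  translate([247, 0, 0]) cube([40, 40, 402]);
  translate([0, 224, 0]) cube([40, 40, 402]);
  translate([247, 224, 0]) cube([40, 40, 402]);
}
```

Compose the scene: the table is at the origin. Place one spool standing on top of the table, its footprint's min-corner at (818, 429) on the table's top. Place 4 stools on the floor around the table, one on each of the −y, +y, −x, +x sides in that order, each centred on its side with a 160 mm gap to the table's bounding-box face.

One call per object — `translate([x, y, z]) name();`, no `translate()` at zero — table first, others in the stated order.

table();
translate([818, 429, 685]) spool();
translate([540, -424, 0]) stool();
translate([540, 902, 0]) stool();
translate([-447, 239, 0]) stool();
translate([1527, 239, 0]) stool();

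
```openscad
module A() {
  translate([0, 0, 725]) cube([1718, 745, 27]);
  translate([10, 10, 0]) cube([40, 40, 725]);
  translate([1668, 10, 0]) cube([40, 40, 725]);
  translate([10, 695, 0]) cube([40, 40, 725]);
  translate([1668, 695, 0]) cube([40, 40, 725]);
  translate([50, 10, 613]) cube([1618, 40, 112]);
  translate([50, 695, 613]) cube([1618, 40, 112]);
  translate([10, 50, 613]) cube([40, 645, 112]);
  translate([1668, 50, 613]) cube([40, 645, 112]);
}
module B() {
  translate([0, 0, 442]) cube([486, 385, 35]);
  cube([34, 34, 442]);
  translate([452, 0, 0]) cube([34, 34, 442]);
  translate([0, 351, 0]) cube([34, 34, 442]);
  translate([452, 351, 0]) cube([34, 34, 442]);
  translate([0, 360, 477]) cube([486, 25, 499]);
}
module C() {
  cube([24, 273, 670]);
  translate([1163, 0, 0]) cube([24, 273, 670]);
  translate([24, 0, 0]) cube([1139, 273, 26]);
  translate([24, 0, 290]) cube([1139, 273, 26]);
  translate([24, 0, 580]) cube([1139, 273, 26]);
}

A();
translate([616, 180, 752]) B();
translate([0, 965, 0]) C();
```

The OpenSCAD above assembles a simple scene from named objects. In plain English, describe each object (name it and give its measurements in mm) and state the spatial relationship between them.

A is a table: top 1718 mm (x) × 745 mm (y), 27 mm thick, upper face at z = 752 mm, on four 40×40 mm square legs, each inset 10 mm from the nearest pair of top edges, running from z = 0 to the bottom of the top. Four apron rails, 40 mm thick and 112 mm tall, run between adjacent legs with their top edges flush with the underside of the top and their outer faces flush with the legs' outer faces.

B is a chair: 486×385 mm seat, 35 mm thick, top at z = 477 mm, on four 34 mm square corner legs flush with the seat edges. A 25 mm thick backrest slab spans the full seat width, extending 499 mm above the seat top, its back face flush with the seat's +y edge.

C is an open bookshelf. Two side panels, each 24 mm thick, 273 mm deep and 670 mm tall, stand 1187 mm apart (outside-to-outside). Between them sit 3 shelves, each 26 mm thick and 273 mm deep, spanning the full gap between the sides. The bottom shelf rests on the floor (its underside at z = 0) and the clear gap between one shelf's top and the next shelf's underside is 264 mm.

The chair is on top of the table, centred. The bookshelf is on the floor beside the table on its +y side.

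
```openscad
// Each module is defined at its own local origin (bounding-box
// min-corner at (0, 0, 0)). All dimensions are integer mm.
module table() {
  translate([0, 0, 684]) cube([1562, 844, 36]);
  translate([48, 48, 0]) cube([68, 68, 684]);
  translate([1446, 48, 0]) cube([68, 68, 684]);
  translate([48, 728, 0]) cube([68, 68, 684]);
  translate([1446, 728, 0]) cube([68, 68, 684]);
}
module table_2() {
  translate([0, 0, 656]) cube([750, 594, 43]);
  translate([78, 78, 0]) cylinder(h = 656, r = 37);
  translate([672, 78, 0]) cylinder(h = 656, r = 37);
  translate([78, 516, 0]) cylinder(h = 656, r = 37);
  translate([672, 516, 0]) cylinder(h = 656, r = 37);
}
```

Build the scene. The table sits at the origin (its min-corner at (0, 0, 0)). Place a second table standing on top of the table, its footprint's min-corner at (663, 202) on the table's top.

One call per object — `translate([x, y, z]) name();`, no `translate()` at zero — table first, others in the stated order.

table();
translate([663, 202, 720]) table_2();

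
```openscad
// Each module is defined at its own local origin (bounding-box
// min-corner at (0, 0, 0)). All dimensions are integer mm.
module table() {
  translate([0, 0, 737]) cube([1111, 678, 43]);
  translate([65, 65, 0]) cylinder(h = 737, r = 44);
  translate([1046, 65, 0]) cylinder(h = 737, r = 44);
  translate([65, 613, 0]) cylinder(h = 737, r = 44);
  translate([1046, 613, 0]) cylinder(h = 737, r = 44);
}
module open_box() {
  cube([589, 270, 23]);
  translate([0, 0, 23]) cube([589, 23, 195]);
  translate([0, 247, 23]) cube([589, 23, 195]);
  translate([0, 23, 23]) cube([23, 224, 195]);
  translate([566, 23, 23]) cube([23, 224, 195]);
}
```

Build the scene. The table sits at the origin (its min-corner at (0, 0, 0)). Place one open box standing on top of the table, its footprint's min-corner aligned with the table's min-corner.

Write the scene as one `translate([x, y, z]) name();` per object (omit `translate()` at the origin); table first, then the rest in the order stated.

table();
translate([0, 0, 780]) open_box();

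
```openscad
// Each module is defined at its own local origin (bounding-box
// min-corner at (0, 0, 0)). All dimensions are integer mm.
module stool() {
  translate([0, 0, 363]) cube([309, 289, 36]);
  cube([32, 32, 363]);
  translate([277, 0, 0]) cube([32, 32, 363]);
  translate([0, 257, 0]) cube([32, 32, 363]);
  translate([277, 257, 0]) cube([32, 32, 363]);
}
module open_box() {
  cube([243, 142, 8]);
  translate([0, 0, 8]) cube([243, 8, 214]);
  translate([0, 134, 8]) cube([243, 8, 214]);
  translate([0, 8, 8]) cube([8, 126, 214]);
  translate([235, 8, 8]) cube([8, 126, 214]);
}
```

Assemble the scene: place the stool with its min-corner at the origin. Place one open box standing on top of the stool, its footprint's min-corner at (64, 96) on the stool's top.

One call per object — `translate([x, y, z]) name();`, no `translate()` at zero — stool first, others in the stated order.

stool();
translate([64, 96, 399]) open_box();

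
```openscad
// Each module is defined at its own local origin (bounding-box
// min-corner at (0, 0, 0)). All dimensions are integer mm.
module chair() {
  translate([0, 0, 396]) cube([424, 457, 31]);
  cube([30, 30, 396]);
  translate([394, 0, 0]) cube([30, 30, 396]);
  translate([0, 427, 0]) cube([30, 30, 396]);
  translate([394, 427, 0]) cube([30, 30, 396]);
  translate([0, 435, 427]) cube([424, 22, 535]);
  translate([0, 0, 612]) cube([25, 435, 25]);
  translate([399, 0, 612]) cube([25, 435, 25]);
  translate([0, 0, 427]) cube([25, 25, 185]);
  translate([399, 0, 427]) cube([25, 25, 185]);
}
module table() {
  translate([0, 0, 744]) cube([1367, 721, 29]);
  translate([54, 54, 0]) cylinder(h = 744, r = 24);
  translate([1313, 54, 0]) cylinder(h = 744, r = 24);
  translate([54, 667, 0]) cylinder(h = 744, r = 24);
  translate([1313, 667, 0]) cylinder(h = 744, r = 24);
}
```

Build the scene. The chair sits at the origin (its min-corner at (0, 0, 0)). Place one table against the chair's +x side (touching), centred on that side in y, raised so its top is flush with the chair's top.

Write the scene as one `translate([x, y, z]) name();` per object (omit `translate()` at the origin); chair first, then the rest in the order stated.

chair();
translate([424, -132, 189]) table();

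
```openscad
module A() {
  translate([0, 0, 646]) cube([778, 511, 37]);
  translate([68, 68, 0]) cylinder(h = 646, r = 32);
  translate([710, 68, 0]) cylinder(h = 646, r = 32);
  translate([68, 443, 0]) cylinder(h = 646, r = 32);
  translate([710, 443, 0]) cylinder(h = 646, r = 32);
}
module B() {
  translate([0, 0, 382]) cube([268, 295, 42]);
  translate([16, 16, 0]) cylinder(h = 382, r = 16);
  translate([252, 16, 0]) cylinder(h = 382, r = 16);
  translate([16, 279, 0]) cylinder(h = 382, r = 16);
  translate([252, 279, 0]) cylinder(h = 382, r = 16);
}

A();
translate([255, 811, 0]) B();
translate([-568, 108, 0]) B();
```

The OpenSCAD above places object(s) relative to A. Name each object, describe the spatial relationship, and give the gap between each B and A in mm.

Each stool's nearest face is 300 mm from the table's bounding box.

A is a table. B is a stool. Two stools sit around the table at the +y, −x sides. The gap between each stool and the table is 300 mm.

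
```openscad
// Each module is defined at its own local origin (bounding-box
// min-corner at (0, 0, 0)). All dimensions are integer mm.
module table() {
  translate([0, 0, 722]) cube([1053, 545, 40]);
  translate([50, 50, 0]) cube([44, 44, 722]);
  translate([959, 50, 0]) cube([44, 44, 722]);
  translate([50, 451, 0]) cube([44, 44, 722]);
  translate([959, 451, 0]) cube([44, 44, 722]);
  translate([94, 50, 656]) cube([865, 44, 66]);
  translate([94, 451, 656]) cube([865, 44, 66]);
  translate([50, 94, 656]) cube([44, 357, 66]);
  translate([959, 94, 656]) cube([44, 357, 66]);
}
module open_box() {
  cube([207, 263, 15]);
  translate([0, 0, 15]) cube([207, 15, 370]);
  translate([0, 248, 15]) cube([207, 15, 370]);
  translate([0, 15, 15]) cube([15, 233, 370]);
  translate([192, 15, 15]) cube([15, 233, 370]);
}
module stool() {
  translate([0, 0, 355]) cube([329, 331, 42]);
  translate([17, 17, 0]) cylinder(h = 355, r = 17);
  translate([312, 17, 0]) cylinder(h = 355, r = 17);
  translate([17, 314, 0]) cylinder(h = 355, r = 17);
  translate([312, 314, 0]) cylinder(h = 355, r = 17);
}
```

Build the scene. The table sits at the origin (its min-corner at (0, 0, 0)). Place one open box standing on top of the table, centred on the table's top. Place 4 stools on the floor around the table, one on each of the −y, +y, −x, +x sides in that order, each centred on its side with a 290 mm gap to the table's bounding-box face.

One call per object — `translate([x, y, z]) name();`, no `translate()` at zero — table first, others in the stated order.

table();
translate([423, 141, 762]) open_box();
translate([362, -621, 0]) stool();
translate([362, 835, 0]) stool();
translate([-619, 107, 0]) stool();
translate([1343, 107, 0]) stool();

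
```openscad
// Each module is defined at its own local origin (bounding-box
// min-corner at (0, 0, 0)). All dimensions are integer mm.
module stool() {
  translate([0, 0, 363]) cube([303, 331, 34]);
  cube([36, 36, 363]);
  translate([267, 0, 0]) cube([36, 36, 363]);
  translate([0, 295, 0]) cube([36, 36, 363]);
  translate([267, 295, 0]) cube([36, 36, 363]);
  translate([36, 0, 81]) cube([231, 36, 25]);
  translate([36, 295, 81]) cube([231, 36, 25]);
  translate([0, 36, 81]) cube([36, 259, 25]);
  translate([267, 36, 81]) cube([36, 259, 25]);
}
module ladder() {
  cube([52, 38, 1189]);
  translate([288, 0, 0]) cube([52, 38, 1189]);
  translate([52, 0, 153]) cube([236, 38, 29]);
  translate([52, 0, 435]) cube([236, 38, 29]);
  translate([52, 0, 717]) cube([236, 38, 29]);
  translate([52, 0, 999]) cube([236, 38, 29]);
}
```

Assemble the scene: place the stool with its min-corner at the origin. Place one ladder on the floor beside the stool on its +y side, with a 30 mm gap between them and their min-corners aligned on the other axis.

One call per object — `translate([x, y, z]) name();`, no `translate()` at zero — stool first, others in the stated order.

stool();
translate([0, 361, 0]) ladder();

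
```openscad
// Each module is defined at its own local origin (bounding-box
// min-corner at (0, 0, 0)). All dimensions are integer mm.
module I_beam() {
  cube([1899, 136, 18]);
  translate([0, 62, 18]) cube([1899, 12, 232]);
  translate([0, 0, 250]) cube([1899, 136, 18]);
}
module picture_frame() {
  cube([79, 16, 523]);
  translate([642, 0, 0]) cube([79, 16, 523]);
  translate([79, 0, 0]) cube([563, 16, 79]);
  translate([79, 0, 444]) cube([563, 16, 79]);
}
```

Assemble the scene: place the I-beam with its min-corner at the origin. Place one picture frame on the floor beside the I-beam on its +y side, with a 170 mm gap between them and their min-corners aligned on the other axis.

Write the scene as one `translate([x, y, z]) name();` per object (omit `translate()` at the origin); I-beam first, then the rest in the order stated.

I_beam();
translate([0, 306, 0]) picture_frame();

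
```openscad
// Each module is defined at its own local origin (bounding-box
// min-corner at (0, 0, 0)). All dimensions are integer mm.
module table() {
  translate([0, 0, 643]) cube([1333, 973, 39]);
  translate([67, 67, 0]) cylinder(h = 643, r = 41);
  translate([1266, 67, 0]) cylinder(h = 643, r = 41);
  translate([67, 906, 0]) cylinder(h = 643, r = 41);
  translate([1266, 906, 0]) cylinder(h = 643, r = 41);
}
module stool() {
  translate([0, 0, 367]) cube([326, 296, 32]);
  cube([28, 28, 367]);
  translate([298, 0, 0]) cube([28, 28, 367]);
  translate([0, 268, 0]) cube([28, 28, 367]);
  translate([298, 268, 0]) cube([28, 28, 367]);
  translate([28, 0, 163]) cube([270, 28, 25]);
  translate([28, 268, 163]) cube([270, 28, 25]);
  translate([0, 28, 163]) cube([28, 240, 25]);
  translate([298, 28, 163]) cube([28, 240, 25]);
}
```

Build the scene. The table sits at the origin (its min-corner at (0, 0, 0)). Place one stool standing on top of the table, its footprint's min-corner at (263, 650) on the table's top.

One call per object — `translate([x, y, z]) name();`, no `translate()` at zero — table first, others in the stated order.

table();
translate([263, 650, 682]) stool();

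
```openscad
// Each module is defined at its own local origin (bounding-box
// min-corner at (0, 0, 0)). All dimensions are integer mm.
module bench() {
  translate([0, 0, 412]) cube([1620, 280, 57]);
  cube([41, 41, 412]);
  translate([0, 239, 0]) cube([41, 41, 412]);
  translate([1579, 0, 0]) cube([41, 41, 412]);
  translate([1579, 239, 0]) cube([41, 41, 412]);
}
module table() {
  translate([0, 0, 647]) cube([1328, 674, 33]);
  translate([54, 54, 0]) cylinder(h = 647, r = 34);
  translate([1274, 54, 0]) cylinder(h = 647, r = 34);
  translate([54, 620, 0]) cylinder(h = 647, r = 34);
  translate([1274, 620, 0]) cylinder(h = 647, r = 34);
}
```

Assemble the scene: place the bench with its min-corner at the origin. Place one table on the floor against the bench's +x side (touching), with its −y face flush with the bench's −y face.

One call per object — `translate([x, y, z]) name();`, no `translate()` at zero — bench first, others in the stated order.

bench();
translate([1620, 0, 0]) table();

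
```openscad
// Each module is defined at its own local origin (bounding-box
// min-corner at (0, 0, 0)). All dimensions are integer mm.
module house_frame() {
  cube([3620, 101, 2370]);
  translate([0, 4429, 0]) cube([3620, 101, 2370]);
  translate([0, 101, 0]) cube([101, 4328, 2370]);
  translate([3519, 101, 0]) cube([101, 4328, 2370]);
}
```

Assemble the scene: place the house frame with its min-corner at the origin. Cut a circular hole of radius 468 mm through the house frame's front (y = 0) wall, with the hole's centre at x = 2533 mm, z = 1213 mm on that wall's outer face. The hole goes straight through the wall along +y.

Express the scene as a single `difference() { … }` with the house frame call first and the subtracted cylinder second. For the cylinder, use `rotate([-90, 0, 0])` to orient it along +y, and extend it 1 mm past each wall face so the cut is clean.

difference() {
  house_frame();
  translate([2533, -1, 1213]) rotate([-90, 0, 0]) cylinder(h = 103, r = 468);
}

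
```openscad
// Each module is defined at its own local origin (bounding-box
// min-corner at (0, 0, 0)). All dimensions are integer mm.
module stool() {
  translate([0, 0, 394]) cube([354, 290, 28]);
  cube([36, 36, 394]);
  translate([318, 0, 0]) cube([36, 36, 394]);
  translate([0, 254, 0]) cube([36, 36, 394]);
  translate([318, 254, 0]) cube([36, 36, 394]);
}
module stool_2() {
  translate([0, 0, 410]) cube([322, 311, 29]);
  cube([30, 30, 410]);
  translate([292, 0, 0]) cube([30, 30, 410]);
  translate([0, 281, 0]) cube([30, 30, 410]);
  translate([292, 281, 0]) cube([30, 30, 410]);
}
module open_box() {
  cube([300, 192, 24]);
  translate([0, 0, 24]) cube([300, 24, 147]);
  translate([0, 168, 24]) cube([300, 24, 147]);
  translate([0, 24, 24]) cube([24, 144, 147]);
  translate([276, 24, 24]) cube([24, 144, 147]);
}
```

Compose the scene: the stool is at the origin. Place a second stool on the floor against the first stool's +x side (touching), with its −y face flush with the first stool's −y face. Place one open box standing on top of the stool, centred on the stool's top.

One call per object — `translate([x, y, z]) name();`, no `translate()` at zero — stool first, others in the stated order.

stool();
translate([354, 0, 0]) stool_2();
translate([27, 49, 422]) open_box();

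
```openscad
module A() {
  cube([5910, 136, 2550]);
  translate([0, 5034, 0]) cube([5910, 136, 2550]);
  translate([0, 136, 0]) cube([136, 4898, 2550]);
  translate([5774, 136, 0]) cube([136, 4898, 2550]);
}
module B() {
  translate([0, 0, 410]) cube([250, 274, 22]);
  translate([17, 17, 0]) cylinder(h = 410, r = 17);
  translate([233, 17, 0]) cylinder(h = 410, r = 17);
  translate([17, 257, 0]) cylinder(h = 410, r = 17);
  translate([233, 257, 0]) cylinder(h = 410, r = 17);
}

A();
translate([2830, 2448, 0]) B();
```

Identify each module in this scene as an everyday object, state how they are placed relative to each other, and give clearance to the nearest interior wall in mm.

A is a house frame. B is a stool. The stool sits inside the house frame, centred. The clearance to the nearest interior wall is 2312 mm.

Clearances: x = 2694, y = 2312; minimum 2312 mm.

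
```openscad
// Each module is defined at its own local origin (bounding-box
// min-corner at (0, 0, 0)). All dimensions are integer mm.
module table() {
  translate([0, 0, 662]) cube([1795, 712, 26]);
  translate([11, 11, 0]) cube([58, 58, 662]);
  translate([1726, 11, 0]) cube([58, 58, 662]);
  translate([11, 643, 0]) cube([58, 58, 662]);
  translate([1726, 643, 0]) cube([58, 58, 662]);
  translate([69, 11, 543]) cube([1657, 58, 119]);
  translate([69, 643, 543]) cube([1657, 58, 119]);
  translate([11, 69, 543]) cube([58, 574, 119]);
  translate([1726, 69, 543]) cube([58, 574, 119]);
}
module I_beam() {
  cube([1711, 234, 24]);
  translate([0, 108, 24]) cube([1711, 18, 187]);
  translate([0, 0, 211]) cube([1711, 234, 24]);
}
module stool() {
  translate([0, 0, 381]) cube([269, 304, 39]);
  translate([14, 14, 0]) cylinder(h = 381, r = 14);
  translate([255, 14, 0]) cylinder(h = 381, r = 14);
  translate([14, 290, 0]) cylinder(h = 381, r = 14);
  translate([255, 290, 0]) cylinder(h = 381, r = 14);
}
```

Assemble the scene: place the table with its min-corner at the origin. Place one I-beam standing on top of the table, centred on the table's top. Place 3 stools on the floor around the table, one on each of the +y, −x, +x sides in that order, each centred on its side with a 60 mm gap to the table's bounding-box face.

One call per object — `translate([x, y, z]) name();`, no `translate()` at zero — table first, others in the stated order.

table();
translate([42, 239, 688]) I_beam();
translate([763, 772, 0]) stool();
translate([-329, 204, 0]) stool();
translate([1855, 204, 0]) stool();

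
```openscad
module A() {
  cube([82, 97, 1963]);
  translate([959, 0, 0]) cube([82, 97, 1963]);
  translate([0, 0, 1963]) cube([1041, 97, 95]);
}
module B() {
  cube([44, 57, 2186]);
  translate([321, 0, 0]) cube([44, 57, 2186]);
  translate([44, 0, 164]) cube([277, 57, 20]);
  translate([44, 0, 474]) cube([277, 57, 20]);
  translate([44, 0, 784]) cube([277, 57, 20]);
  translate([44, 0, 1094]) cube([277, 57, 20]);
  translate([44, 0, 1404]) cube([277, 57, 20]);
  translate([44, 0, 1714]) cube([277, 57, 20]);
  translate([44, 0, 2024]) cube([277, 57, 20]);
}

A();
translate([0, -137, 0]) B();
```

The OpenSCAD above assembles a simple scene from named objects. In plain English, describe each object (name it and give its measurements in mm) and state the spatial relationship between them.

A is a rectangular door frame: two vertical jambs of 82×97 mm section, 1963 mm tall, with a clear opening 877 mm wide between their inner faces. A header 95 mm tall and 97 mm deep lies on top of the jambs and spans the full outside width.

B is a straight ladder. Two 44×57 mm vertical rails, 2186 mm tall, stand 365 mm apart (outside-to-outside) with their front faces coplanar on the −y side. 7 rungs, each 57 mm deep and 20 mm tall, span between the inner faces of the rails, front faces flush with the rails. The lowest rung's underside is at z = 164 mm and rungs are spaced 310 mm apart (underside to underside).

The ladder is on the floor beside the door frame on its −y side.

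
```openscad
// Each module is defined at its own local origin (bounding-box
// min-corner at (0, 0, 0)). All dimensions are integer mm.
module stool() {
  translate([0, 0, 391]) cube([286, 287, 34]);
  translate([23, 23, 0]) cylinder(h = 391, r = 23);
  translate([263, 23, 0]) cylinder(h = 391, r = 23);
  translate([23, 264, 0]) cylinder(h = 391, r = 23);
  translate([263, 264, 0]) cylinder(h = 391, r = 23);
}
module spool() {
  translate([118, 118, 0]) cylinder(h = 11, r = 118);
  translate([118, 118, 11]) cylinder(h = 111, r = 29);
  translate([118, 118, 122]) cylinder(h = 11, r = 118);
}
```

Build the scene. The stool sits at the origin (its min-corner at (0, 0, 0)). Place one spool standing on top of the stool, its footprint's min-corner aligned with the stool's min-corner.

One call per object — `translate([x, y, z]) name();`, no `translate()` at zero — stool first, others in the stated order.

stool();
translate([0, 0, 425]) spool();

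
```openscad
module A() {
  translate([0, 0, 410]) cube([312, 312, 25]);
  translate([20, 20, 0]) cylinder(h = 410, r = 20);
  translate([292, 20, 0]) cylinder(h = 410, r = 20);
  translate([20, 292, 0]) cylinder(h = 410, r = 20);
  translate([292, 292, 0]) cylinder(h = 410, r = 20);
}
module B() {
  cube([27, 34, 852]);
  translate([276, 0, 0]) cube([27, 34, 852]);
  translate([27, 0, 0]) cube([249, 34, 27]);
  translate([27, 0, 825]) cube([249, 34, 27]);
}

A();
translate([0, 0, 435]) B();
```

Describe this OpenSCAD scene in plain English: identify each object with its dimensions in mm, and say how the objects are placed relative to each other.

A is a four-legged stool. The seat is a 312×312×25 mm slab whose top surface is at z = 435 mm; four round legs, each 40 mm in diameter, run from the floor (z = 0) to the underside of the seat, each leg's axis is inset half a diameter from the nearest pair of seat edges (so the leg's bounding box is flush with the corner).

B is a picture frame with a 249×798 mm rectangular opening (x by z) and a uniform 27 mm border on every side. Frame depth is 34 mm along y. It is built from two vertical stiles running the full outside height and two horizontal rails spanning the gap between the stiles.

The picture frame is on top of the stool.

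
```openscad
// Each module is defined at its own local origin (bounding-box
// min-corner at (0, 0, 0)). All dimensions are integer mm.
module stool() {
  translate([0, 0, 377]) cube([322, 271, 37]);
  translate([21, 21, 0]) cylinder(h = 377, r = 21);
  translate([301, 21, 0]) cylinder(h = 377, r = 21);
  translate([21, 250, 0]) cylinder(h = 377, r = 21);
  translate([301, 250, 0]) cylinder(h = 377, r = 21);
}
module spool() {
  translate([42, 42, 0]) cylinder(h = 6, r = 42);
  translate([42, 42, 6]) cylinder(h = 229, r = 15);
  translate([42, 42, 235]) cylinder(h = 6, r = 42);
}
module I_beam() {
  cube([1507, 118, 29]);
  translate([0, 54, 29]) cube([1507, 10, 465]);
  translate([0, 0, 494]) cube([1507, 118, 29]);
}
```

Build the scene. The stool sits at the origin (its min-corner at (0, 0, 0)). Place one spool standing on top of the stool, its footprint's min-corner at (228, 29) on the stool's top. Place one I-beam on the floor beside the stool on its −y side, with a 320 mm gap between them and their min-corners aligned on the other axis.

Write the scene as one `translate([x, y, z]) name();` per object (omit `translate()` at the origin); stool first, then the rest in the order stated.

stool();
translate([228, 29, 414]) spool();
translate([0, -438, 0]) I_beam();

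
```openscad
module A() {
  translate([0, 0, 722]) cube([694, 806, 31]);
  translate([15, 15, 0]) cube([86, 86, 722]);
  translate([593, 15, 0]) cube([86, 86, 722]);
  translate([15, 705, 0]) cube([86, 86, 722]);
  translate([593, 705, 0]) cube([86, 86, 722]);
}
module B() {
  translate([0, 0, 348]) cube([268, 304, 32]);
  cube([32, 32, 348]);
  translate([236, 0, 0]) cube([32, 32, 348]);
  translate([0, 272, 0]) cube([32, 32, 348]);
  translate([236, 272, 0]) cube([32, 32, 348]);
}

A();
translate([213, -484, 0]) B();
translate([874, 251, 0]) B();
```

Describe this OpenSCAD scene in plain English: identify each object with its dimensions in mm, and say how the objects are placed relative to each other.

A is a table with a 694×806 mm rectangular top, 31 mm thick, top surface at z = 753 mm, supported by four 86×86 mm square legs, each inset 15 mm from the nearest pair of top edges, running from the floor.

B is a four-legged stool. The seat is 268×304 mm, 32 mm thick, top at z = 380 mm. It stands on four square legs, each 32×32 mm in cross-section, from z = 0 to the seat underside, each flush with a corner of the seat.

Two stools sit around the table at the −y, +x sides.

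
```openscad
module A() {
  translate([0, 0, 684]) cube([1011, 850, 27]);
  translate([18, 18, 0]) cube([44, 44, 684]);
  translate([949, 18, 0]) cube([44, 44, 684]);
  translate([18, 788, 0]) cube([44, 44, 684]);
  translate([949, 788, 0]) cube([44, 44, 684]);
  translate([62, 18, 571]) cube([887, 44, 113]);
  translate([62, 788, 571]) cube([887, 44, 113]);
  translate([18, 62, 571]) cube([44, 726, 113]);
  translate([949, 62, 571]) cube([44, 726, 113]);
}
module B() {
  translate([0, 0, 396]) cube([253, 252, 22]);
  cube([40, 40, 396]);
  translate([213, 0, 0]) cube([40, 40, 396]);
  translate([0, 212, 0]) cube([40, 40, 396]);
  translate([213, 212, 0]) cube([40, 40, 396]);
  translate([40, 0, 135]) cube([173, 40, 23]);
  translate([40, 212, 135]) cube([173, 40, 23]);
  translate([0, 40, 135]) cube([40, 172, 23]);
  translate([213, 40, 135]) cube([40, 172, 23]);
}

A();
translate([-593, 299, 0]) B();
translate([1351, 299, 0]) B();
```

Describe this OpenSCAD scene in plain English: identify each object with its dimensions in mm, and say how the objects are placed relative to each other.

A is a table with a 1011×850 mm rectangular top, 27 mm thick, top surface at z = 711 mm, supported by four 44×44 mm square legs, each inset 18 mm from the nearest pair of top edges, running from the floor. Four apron rails, 44 mm thick and 113 mm tall, run between adjacent legs with their top edges flush with the underside of the top and their outer faces flush with the legs' outer faces.

B is a simple wooden stool: a rectangular seat 253 mm (x) by 252 mm (y), 22 mm thick, top face at z = 418 mm, on four square legs, each 40×40 mm in cross-section. The legs rest on z = 0, each flush with a corner of the seat. Four stretchers, 40 mm wide and 23 mm tall, connect adjacent legs with their undersides at z = 135 mm, each running between the inner faces of the legs it joins and aligned with the legs' outer faces on the other axis.

Two stools sit around the table at the −x, +x sides.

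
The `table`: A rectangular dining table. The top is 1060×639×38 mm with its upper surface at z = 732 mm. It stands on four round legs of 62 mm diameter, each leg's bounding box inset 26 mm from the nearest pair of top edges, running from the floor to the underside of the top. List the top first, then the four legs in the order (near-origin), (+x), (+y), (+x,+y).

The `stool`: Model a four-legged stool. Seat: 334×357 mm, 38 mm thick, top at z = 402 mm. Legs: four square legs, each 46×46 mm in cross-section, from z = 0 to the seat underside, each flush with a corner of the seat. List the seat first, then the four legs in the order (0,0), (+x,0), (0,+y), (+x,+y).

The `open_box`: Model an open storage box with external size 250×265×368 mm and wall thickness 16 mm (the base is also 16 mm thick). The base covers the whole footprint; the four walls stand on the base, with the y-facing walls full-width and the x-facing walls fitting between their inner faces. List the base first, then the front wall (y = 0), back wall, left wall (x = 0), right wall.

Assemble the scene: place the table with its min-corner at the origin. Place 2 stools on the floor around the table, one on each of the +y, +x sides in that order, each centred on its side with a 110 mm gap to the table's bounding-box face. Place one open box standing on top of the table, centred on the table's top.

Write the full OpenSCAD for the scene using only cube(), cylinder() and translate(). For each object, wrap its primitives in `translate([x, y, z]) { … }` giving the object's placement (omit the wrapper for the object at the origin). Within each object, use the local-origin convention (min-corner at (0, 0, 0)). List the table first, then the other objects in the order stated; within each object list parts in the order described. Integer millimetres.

translate([0, 0, 694]) cube([1060, 639, 38]);
translate([57, 57, 0]) cylinder(h = 694, r = 31);
translate([1003, 57, 0]) cylinder(h = 694, r = 31);
translate([57, 582, 0]) cylinder(h = 694, r = 31);
translate([1003, 582, 0]) cylinder(h = 694, r = 31);
translate([363, 749, 0]) {
  translate([0, 0, 364]) cube([334, 357, 38]);
  cube([46, 46, 364]);
  translate([288, 0, 0]) cube([46, 46, 364]);
  translate([0, 311, 0]) cube([46, 46, 364]);
  translate([288, 311, 0]) cube([46, 46, 364]);
}
translate([1170, 141, 0]) {
  translate([0, 0, 364]) cube([334, 357, 38]);
  cube([46, 46, 364]);
  translate([288, 0, 0]) cube([46, 46, 364]);
  translate([0, 311, 0]) cube([46, 46, 364]);
  translate([288, 311, 0]) cube([46, 46, 364]);
}
translate([405, 187, 732]) {
  cube([250, 265, 16]);
  translate([0, 0, 16]) cube([250, 16, 352]);
  translate([0, 249, 16]) cube([250, 16, 352]);
  translate([0, 16, 16]) cube([16, 233, 352]);
  translate([234, 16, 16]) cube([16, 233, 352]);
}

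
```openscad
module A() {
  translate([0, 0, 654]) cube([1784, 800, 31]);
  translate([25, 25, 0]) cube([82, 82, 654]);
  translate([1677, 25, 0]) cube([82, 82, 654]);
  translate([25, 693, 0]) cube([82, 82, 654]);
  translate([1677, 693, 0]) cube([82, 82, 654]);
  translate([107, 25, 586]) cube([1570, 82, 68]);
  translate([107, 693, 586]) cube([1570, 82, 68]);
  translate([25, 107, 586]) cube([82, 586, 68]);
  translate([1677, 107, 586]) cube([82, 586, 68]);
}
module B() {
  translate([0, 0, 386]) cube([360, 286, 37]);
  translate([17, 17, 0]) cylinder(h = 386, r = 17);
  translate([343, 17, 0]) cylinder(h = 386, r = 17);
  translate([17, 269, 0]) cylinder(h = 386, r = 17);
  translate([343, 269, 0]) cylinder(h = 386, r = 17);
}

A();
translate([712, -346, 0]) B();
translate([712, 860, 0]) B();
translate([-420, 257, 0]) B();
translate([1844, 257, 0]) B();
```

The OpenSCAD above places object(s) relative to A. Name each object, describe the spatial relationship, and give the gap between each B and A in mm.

A is a table. B is a stool. Four stools sit around the table at the −y, +y, −x, +x sides. The gap between each stool and the table is 60 mm.

Each stool's nearest face is 60 mm from the table's bounding box.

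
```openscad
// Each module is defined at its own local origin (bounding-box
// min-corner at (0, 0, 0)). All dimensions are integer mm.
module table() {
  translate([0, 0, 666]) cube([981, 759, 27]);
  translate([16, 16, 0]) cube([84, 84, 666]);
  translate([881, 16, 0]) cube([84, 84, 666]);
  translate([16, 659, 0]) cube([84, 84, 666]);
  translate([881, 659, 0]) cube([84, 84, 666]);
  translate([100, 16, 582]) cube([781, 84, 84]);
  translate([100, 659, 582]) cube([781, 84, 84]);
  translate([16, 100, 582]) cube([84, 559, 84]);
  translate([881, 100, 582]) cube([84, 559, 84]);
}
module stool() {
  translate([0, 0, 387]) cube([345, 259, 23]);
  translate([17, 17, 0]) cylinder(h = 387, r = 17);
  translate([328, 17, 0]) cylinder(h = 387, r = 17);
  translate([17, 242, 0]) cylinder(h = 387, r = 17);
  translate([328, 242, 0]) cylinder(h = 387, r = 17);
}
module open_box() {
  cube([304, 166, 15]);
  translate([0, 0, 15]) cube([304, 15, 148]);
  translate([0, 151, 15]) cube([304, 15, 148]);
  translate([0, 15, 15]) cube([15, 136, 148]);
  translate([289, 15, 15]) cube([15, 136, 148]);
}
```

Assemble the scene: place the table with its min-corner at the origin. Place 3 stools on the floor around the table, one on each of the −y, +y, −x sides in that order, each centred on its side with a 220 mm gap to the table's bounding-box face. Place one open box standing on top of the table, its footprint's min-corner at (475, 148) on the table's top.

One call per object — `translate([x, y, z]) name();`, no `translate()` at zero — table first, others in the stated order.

table();
translate([318, -479, 0]) stool();
translate([318, 979, 0]) stool();
translate([-565, 250, 0]) stool();
translate([475, 148, 693]) open_box();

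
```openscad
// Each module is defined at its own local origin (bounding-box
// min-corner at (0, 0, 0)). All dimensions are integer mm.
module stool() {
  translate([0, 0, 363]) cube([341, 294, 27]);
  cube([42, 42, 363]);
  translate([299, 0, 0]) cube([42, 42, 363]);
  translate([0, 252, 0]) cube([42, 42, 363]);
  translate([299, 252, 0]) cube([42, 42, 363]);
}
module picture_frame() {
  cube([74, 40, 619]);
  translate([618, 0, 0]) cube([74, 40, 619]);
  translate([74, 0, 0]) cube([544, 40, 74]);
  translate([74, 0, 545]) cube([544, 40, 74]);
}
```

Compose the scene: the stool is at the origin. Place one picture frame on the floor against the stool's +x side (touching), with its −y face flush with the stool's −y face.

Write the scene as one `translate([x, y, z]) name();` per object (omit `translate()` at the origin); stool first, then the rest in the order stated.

stool();
translate([341, 0, 0]) picture_frame();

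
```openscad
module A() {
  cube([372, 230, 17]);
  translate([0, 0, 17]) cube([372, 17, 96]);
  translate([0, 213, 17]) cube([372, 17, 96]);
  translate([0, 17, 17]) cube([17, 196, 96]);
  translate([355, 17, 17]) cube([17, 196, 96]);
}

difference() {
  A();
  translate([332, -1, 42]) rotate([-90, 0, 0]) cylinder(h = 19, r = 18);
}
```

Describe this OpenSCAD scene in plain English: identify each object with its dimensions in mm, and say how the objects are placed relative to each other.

A is an open-topped rectangular box: outside dimensions 372×230×113 mm, with a uniform wall and base thickness of 17 mm. The base is a full 372×230 slab on the floor; four walls sit on top of the base. The front and back walls (the −y and +y sides) span the full width; the two side walls fit between them.

The open box has a circular hole of radius 18 mm through its front wall, centred at (x = 332, z = 42).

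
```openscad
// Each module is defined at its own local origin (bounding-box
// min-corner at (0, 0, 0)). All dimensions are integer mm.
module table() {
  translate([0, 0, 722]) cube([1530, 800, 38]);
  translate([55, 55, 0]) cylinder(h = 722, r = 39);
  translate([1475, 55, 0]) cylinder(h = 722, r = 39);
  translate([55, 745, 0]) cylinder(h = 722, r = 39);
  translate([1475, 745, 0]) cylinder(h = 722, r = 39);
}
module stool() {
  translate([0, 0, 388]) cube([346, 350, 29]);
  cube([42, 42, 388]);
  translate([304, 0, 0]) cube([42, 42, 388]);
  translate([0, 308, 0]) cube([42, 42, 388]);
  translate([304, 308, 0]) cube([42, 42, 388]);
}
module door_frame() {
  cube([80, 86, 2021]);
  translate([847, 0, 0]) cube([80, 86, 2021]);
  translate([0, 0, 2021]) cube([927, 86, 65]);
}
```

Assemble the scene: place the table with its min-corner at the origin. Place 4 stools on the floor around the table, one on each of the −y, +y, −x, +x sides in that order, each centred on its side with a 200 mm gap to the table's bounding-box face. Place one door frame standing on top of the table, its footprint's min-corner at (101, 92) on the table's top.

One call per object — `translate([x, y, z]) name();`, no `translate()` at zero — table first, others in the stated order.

table();
translate([592, -550, 0]) stool();
translate([592, 1000, 0]) stool();
translate([-546, 225, 0]) stool();
translate([1730, 225, 0]) stool();
translate([101, 92, 760]) door_frame();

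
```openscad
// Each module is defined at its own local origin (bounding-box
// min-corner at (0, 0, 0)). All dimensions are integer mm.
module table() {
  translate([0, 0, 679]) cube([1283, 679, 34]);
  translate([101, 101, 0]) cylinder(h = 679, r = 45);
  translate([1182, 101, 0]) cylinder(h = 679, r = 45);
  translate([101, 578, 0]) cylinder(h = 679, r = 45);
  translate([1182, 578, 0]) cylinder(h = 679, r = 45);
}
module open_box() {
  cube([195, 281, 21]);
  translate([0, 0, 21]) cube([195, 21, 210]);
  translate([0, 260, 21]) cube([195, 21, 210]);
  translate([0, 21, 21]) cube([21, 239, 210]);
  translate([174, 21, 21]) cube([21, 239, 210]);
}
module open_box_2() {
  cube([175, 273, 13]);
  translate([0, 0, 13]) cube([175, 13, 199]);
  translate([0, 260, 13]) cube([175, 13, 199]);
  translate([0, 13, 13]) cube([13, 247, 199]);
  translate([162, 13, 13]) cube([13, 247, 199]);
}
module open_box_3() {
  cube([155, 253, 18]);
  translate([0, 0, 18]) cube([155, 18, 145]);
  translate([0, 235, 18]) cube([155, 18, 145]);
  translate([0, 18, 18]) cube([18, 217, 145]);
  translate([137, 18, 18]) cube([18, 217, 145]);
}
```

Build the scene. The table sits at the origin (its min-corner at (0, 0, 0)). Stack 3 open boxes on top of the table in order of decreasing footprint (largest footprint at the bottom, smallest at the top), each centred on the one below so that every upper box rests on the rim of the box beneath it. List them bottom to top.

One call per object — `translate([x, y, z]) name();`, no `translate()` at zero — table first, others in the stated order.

table();
translate([544, 199, 713]) open_box();
translate([554, 203, 944]) open_box_2();
translate([564, 213, 1156]) open_box_3();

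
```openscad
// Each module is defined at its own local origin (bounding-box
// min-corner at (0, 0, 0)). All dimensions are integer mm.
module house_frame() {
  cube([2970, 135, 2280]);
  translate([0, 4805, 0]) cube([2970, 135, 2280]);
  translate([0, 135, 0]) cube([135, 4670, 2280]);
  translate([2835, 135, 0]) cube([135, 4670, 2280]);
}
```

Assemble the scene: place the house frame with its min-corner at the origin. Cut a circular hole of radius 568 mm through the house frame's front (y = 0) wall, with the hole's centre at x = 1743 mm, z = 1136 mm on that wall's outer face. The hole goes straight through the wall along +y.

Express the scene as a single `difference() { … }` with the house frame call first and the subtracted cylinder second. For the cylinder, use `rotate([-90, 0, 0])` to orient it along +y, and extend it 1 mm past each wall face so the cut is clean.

difference() {
  house_frame();
  translate([1743, -1, 1136]) rotate([-90, 0, 0]) cylinder(h = 137, r = 568);
}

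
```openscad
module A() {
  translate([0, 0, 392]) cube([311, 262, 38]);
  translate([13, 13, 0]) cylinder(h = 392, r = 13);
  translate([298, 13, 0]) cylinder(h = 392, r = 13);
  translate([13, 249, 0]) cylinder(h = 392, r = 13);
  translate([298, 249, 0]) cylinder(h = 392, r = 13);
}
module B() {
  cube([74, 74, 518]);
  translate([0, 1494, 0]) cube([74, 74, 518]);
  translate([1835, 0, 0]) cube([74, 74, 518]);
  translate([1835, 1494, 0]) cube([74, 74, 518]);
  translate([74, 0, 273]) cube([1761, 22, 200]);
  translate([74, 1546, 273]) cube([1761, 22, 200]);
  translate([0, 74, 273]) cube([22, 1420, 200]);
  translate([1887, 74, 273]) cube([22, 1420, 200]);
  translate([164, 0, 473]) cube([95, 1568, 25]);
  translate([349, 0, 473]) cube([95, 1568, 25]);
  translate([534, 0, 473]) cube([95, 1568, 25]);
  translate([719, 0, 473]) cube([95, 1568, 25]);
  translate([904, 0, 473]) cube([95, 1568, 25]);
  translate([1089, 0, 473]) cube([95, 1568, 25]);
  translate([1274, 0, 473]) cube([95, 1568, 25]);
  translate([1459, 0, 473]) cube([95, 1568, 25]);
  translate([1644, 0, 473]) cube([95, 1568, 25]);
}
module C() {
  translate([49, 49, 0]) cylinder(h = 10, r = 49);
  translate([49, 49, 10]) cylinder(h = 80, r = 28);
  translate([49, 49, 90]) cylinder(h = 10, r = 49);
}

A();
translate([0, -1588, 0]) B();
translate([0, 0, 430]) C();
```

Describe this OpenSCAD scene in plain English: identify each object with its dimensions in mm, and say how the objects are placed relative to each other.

A is a four-legged stool. The seat is a 311×262×38 mm slab whose top surface is at z = 430 mm; four round legs, each 26 mm in diameter, run from the floor (z = 0) to the underside of the seat, each leg's axis is inset half a diameter from the nearest pair of seat edges (so the leg's bounding box is flush with the corner).

B is a bed frame 1909 mm long (x) by 1568 mm wide (y). Four 74×74 mm corner posts, 518 mm tall, at the corners of the footprint. Four rails of 22 mm thickness and 200 mm height run between adjacent posts with their undersides at z = 273 mm, their outer faces flush with the outside of the frame (the two x-running rails run between the posts' inner faces; the two y-running rails run between the posts' inner faces). 9 slats, each 95 mm wide (x) and 25 mm thick, lie across the top of the two x-running rails, running the full 1568 mm width of the frame in y; the slats are evenly spaced along x between the inner faces of the end posts with equal gaps (rounded down to the nearest mm) at the −x end and between each pair — any rounding remainder accumulates at the +x end.

C is a spool: two coaxial disc flanges of radius 49 mm and thickness 10 mm, joined by a core cylinder of radius 28 mm and height 80 mm. The lower flange rests on z = 0 and the three cylinders share a vertical axis.

The bed frame is on the floor beside the stool on its −y side. The spool is on top of the stool.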